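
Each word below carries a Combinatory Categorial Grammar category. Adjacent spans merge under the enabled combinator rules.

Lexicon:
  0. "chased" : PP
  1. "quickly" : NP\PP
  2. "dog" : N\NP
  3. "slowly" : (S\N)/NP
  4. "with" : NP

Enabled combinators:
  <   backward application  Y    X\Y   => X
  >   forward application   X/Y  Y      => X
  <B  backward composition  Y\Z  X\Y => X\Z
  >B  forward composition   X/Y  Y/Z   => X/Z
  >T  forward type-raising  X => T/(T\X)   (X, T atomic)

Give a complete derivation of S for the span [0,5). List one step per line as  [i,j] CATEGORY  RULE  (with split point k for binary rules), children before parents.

[0,5] S   <
  [0,3] N   <
    [0,1] "chased" : PP
    [1,3] N\PP   <B
      [1,2] "quickly" : NP\PP
      [2,3] "dog" : N\NP
  [3,5] S\N   >
    [3,4] "slowly" : (S\N)/NP
    [4,5] "with" : NP

[0,1] PP  lex  "chased"
[1,2] NP\PP  lex  "quickly"
[2,3] N\NP  lex  "dog"
[1,3] N\PP  <B  k=2
[0,3] N  <  k=1
[3,4] (S\N)/NP  lex  "slowly"
[4,5] NP  lex  "with"
[3,5] S\N  >  k=4
[0,5] S  <  k=3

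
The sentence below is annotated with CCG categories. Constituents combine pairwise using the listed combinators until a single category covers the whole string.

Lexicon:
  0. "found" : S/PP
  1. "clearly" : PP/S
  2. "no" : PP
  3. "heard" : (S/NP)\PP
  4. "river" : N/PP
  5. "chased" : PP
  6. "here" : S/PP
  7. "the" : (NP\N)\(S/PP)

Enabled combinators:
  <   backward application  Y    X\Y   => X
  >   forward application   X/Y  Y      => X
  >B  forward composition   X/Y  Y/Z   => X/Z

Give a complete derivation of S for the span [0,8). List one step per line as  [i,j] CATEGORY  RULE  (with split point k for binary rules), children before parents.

[0,8] S   >
  [0,4] S/NP   >B
    [0,2] S/S   >B
      [0,1] "found" : S/PP
      [1,2] "clearly" : PP/S
    [2,4] S/NP   <
      [2,3] "no" : PP
      [3,4] "heard" : (S/NP)\PP
  [4,8] NP   <
    [4,6] N   >
      [4,5] "river" : N/PP
      [5,6] "chased" : PP
    [6,8] NP\N   <
      [6,7] "here" : S/PP
      [7,8] "the" : (NP\N)\(S/PP)

[0,1] S/PP  lex  "found"
[1,2] PP/S  lex  "clearly"
[0,2] S/S  >B  k=1
[2,3] PP  lex  "no"
[3,4] (S/NP)\PP  lex  "heard"
[2,4] S/NP  <  k=3
[0,4] S/NP  >B  k=2
[4,5] N/PP  lex  "river"
[5,6] PP  lex  "chased"
[4,6] N  >  k=5
[6,7] S/PP  lex  "here"
[7,8] (NP\N)\(S/PP)  lex  "the"
[6,8] NP\N  <  k=7
[4,8] NP  <  k=6
[0,8] S  >  k=4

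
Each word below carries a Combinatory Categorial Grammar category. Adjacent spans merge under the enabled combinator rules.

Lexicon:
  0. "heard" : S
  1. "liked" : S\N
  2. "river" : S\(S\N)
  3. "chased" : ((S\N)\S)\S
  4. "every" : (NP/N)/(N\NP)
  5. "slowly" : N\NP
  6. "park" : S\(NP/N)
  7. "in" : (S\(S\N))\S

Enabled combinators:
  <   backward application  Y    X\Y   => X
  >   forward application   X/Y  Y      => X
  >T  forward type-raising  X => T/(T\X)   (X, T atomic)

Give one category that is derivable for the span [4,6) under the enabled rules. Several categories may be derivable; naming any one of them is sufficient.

[0,8] S   <
  [0,4] S\N   <
    [0,1] "heard" : S
    [1,4] (S\N)\S   <
      [1,3] S   <
        [1,2] "liked" : S\N
        [2,3] "river" : S\(S\N)
      [3,4] "chased" : ((S\N)\S)\S
  [4,8] S\(S\N)   <
    [4,7] S   <
      [4,6] NP/N   >
        [4,5] "every" : (NP/N)/(N\NP)
        [5,6] "slowly" : N\NP
      [6,7] "park" : S\(NP/N)
    [7,8] "in" : (S\(S\N))\S

NP/N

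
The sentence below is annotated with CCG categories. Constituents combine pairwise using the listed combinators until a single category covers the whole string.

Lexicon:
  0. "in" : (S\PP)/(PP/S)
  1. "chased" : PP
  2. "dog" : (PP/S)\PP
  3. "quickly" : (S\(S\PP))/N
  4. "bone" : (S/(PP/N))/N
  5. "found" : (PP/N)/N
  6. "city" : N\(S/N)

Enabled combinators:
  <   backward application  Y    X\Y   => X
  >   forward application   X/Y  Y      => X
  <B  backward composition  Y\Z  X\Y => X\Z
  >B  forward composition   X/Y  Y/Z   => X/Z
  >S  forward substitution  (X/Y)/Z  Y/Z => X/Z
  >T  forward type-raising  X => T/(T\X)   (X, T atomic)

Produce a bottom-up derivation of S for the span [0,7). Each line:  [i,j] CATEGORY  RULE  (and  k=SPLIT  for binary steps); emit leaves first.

[0,1] (S\PP)/(PP/S)  lex  "in"
[1,2] PP  lex  "chased"
[2,3] (PP/S)\PP  lex  "dog"
[1,3] PP/S  <  k=2
[0,3] S\PP  >  k=1
[3,4] (S\(S\PP))/N  lex  "quickly"
[4,5] (S/(PP/N))/N  lex  "bone"
[5,6] (PP/N)/N  lex  "found"
[4,6] S/N  >S  k=5
[6,7] N\(S/N)  lex  "city"
[4,7] N  <  k=6
[3,7] S\(S\PP)  >  k=4
[0,7] S  <  k=3

[0,7] S   <
  [0,3] S\PP   >
    [0,1] "in" : (S\PP)/(PP/S)
    [1,3] PP/S   <
      [1,2] "chased" : PP
      [2,3] "dog" : (PP/S)\PP
  [3,7] S\(S\PP)   >
    [3,4] "quickly" : (S\(S\PP))/N
    [4,7] N   <
      [4,6] S/N   >S
        [4,5] "bone" : (S/(PP/N))/N
        [5,6] "found" : (PP/N)/N
      [6,7] "city" : N\(S/N)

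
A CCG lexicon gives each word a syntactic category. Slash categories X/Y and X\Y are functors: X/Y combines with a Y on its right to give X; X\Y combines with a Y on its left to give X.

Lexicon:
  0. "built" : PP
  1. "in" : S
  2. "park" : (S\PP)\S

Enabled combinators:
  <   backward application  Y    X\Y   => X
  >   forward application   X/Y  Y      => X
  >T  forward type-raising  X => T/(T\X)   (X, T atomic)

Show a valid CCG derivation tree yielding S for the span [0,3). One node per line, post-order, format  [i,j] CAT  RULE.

[0,3] S   <
  [0,1] "built" : PP
  [1,3] S\PP   <
    [1,2] "in" : S
    [2,3] "park" : (S\PP)\S

[0,1] PP  lex  "built"
[1,2] S  lex  "in"
[2,3] (S\PP)\S  lex  "park"
[1,3] S\PP  <  k=2
[0,3] S  <  k=1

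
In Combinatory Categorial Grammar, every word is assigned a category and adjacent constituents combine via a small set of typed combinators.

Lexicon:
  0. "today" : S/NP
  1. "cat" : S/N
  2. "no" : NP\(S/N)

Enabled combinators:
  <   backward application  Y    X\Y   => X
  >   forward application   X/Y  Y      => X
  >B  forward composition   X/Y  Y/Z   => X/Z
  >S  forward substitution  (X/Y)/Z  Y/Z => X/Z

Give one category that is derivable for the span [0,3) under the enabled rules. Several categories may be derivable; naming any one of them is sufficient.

[0,3] S   >
  [0,1] "today" : S/NP
  [1,3] NP   <
    [1,2] "cat" : S/N
    [2,3] "no" : NP\(S/N)

S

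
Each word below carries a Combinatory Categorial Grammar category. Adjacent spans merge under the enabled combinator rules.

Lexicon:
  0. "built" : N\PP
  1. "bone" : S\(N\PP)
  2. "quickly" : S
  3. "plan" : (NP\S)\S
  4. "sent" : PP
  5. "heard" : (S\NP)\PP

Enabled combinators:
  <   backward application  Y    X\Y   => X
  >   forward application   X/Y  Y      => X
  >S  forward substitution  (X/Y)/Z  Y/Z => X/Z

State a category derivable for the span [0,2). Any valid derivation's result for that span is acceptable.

S

[0,6] S   <
  [0,4] NP   <
    [0,2] S   <
      [0,1] "built" : N\PP
      [1,2] "bone" : S\(N\PP)
    [2,4] NP\S   <
      [2,3] "quickly" : S
      [3,4] "plan" : (NP\S)\S
  [4,6] S\NP   <
    [4,5] "sent" : PP
    [5,6] "heard" : (S\NP)\PP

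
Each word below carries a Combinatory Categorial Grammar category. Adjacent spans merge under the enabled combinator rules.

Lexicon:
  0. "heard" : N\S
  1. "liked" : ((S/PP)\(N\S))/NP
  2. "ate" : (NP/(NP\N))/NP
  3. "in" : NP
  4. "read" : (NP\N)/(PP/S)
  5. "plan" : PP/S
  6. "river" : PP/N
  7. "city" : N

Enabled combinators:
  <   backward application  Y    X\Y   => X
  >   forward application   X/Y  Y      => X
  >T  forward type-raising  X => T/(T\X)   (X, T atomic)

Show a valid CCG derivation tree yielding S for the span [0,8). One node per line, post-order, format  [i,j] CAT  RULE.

[0,8] S   >
  [0,6] S/PP   <
    [0,1] "heard" : N\S
    [1,6] (S/PP)\(N\S)   >
      [1,2] "liked" : ((S/PP)\(N\S))/NP
      [2,6] NP   >
        [2,4] NP/(NP\N)   >
          [2,3] "ate" : (NP/(NP\N))/NP
          [3,4] "in" : NP
        [4,6] NP\N   >
          [4,5] "read" : (NP\N)/(PP/S)
          [5,6] "plan" : PP/S
  [6,8] PP   >
    [6,7] "river" : PP/N
    [7,8] "city" : N

[0,1] N\S  lex  "heard"
[1,2] ((S/PP)\(N\S))/NP  lex  "liked"
[2,3] (NP/(NP\N))/NP  lex  "ate"
[3,4] NP  lex  "in"
[2,4] NP/(NP\N)  >  k=3
[4,5] (NP\N)/(PP/S)  lex  "read"
[5,6] PP/S  lex  "plan"
[4,6] NP\N  >  k=5
[2,6] NP  >  k=4
[1,6] (S/PP)\(N\S)  >  k=2
[0,6] S/PP  <  k=1
[6,7] PP/N  lex  "river"
[7,8] N  lex  "city"
[6,8] PP  >  k=7
[0,8] S  >  k=6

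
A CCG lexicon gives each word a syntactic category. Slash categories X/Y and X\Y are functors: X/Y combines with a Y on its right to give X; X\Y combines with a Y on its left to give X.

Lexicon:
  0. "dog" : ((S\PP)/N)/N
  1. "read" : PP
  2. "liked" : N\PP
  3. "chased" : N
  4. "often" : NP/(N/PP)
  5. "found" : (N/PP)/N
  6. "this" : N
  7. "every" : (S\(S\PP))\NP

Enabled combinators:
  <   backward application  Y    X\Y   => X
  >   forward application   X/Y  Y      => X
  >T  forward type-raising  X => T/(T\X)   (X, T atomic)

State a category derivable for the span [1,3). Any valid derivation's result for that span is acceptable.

N

[0,8] S   <
  [0,4] S\PP   >
    [0,3] (S\PP)/N   >
      [0,1] "dog" : ((S\PP)/N)/N
      [1,3] N   >
        [1,2] N/(N\PP)   >T
          [1,2] "read" : PP
        [2,3] "liked" : N\PP
    [3,4] "chased" : N
  [4,8] S\(S\PP)   <
    [4,7] NP   >
      [4,5] "often" : NP/(N/PP)
      [5,7] N/PP   >
        [5,6] "found" : (N/PP)/N
        [6,7] "this" : N
    [7,8] "every" : (S\(S\PP))\NP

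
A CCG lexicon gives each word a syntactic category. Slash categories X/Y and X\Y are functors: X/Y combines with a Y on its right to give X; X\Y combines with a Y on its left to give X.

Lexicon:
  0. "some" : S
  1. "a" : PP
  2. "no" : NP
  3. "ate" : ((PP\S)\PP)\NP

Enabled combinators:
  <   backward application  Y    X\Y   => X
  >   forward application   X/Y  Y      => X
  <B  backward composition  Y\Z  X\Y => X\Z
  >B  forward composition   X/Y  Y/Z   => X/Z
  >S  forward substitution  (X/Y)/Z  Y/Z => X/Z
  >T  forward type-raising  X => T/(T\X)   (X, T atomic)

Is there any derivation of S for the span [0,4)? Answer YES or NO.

S PP NP ((PP\S)\PP)\NP
CKY chart[0,4] = {N/(N\PP), NP/(NP\PP), PP, PP/(PP\PP), S/(S\PP)}; S ∉ chart

NO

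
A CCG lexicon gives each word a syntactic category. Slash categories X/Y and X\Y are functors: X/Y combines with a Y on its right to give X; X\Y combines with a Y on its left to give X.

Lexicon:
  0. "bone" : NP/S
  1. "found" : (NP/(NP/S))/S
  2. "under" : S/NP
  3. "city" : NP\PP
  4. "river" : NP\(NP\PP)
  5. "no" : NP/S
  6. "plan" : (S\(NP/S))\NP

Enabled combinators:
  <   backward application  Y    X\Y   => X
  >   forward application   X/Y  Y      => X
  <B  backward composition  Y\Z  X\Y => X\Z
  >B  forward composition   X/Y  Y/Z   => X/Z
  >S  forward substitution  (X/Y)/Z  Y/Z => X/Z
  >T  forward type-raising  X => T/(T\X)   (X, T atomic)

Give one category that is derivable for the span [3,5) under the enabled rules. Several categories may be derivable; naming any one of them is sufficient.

[0,7] S   <
  [0,1] "bone" : NP/S
  [1,7] S\(NP/S)   <
    [1,6] NP   >
      [1,5] NP/(NP/S)   >
        [1,2] "found" : (NP/(NP/S))/S
        [2,5] S   >
          [2,3] "under" : S/NP
          [3,5] NP   <
            [3,4] "city" : NP\PP
            [4,5] "river" : NP\(NP\PP)
      [5,6] "no" : NP/S
    [6,7] "plan" : (S\(NP/S))\NP

NP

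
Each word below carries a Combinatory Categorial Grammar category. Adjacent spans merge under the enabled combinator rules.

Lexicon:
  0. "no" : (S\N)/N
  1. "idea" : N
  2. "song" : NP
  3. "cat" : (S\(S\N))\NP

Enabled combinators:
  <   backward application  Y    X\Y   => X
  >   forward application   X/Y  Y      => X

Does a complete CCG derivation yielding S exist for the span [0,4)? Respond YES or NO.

[0,4] S   <
  [0,2] S\N   >
    [0,1] "no" : (S\N)/N
    [1,2] "idea" : N
  [2,4] S\(S\N)   <
    [2,3] "song" : NP
    [3,4] "cat" : (S\(S\N))\NP

YES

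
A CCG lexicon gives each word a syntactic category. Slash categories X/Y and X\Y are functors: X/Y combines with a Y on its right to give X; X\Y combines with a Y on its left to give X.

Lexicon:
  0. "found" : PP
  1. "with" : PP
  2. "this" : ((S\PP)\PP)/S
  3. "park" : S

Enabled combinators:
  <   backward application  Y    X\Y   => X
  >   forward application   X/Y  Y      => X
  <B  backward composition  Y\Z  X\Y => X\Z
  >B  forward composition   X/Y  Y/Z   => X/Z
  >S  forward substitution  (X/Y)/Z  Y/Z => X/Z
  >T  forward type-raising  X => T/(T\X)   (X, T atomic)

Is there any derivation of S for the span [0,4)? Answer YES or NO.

[0,4] S   <
  [0,1] "found" : PP
  [1,4] S\PP   <
    [1,2] "with" : PP
    [2,4] (S\PP)\PP   >
      [2,3] "this" : ((S\PP)\PP)/S
      [3,4] "park" : S

YES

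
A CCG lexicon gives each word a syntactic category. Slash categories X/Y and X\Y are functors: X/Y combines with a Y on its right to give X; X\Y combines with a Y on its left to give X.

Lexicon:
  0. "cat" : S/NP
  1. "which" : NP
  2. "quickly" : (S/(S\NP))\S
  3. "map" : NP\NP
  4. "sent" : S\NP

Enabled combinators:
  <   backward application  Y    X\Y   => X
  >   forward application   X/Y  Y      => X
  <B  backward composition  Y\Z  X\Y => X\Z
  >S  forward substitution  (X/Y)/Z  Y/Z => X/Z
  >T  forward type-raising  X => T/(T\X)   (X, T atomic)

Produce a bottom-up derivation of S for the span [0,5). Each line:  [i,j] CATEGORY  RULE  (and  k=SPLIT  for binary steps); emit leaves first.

[0,1] S/NP  lex  "cat"
[1,2] NP  lex  "which"
[0,2] S  >  k=1
[2,3] (S/(S\NP))\S  lex  "quickly"
[0,3] S/(S\NP)  <  k=2
[3,4] NP\NP  lex  "map"
[4,5] S\NP  lex  "sent"
[3,5] S\NP  <B  k=4
[0,5] S  >  k=3

[0,5] S   >
  [0,3] S/(S\NP)   <
    [0,2] S   >
      [0,1] "cat" : S/NP
      [1,2] "which" : NP
    [2,3] "quickly" : (S/(S\NP))\S
  [3,5] S\NP   <B
    [3,4] "map" : NP\NP
    [4,5] "sent" : S\NP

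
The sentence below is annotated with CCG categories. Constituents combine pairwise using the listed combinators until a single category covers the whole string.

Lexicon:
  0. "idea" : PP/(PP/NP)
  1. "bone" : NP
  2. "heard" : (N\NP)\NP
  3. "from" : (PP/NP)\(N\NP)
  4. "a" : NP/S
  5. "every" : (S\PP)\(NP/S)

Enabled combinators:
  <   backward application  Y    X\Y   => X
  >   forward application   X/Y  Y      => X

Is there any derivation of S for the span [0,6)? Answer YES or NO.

[0,6] S   <
  [0,4] PP   >
    [0,1] "idea" : PP/(PP/NP)
    [1,4] PP/NP   <
      [1,3] N\NP   <
        [1,2] "bone" : NP
        [2,3] "heard" : (N\NP)\NP
      [3,4] "from" : (PP/NP)\(N\NP)
  [4,6] S\PP   <
    [4,5] "a" : NP/S
    [5,6] "every" : (S\PP)\(NP/S)

YES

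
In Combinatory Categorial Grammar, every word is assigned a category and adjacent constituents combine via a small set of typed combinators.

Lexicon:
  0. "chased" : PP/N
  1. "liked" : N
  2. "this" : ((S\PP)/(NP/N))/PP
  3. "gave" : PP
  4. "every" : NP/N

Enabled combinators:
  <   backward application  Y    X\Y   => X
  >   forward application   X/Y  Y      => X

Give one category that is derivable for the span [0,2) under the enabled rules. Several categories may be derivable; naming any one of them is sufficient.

[0,5] S   <
  [0,2] PP   >
    [0,1] "chased" : PP/N
    [1,2] "liked" : N
  [2,5] S\PP   >
    [2,4] (S\PP)/(NP/N)   >
      [2,3] "this" : ((S\PP)/(NP/N))/PP
      [3,4] "gave" : PP
    [4,5] "every" : NP/N

PP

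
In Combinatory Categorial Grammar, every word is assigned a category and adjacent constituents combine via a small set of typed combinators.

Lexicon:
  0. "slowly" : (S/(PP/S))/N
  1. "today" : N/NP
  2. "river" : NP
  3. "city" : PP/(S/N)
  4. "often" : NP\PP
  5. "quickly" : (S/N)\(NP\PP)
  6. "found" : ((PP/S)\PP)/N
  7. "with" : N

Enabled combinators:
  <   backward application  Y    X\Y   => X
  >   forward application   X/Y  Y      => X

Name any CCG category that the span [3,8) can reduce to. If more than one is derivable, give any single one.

[0,8] S   >
  [0,3] S/(PP/S)   >
    [0,1] "slowly" : (S/(PP/S))/N
    [1,3] N   >
      [1,2] "today" : N/NP
      [2,3] "river" : NP
  [3,8] PP/S   <
    [3,6] PP   >
      [3,4] "city" : PP/(S/N)
      [4,6] S/N   <
        [4,5] "often" : NP\PP
        [5,6] "quickly" : (S/N)\(NP\PP)
    [6,8] (PP/S)\PP   >
      [6,7] "found" : ((PP/S)\PP)/N
      [7,8] "with" : N

PP/S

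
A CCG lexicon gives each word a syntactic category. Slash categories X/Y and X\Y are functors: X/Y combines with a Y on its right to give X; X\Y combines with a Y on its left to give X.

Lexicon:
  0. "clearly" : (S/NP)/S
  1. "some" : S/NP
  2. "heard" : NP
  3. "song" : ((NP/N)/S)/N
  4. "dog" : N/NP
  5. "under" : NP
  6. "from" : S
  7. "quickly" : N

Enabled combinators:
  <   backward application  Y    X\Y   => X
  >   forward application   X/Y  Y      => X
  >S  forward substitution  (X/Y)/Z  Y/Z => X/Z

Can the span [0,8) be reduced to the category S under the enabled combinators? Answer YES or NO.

[0,8] S   >
  [0,3] S/NP   >
    [0,1] "clearly" : (S/NP)/S
    [1,3] S   >
      [1,2] "some" : S/NP
      [2,3] "heard" : NP
  [3,8] NP   >
    [3,7] NP/N   >
      [3,6] (NP/N)/S   >
        [3,4] "song" : ((NP/N)/S)/N
        [4,6] N   >
          [4,5] "dog" : N/NP
          [5,6] "under" : NP
      [6,7] "from" : S
    [7,8] "quickly" : N

YES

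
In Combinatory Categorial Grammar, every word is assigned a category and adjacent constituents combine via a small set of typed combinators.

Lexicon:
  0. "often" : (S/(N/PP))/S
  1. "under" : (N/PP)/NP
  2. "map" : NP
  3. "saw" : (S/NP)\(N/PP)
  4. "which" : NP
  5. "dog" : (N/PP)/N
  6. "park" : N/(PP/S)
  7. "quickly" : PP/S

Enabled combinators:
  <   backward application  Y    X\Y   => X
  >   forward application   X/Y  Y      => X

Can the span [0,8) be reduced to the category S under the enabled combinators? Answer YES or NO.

YES

[0,8] S   >
  [0,5] S/(N/PP)   >
    [0,1] "often" : (S/(N/PP))/S
    [1,5] S   >
      [1,4] S/NP   <
        [1,3] N/PP   >
          [1,2] "under" : (N/PP)/NP
          [2,3] "map" : NP
        [3,4] "saw" : (S/NP)\(N/PP)
      [4,5] "which" : NP
  [5,8] N/PP   >
    [5,6] "dog" : (N/PP)/N
    [6,8] N   >
      [6,7] "park" : N/(PP/S)
      [7,8] "quickly" : PP/S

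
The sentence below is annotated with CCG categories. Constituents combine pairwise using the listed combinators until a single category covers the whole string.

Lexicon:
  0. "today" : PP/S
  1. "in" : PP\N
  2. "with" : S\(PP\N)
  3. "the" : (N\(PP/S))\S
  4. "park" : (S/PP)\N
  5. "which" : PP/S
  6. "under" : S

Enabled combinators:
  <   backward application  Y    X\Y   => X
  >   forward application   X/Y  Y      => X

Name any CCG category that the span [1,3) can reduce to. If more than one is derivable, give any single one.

S

[0,7] S   >
  [0,5] S/PP   <
    [0,4] N   <
      [0,1] "today" : PP/S
      [1,4] N\(PP/S)   <
        [1,3] S   <
          [1,2] "in" : PP\N
          [2,3] "with" : S\(PP\N)
        [3,4] "the" : (N\(PP/S))\S
    [4,5] "park" : (S/PP)\N
  [5,7] PP   >
    [5,6] "which" : PP/S
    [6,7] "under" : S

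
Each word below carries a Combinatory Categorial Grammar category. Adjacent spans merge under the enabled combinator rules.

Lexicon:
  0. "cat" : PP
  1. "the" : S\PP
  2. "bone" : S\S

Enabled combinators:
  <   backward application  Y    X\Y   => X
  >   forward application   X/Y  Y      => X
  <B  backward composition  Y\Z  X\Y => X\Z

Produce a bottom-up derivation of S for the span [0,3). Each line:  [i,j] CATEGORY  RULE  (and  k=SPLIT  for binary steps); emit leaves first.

[0,1] PP  lex  "cat"
[1,2] S\PP  lex  "the"
[2,3] S\S  lex  "bone"
[1,3] S\PP  <B  k=2
[0,3] S  <  k=1

[0,3] S   <
  [0,1] "cat" : PP
  [1,3] S\PP   <B
    [1,2] "the" : S\PP
    [2,3] "bone" : S\S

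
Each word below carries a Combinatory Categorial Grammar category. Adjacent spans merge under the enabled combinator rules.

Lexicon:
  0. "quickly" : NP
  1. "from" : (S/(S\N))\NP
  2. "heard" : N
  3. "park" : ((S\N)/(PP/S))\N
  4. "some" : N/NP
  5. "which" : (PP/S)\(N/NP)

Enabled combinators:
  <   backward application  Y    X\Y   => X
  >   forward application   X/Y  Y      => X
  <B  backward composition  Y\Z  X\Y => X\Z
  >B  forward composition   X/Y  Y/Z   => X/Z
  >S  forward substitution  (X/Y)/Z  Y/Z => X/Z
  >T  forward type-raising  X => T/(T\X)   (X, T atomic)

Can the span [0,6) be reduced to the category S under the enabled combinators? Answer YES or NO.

[0,6] S   >
  [0,2] S/(S\N)   <
    [0,1] "quickly" : NP
    [1,2] "from" : (S/(S\N))\NP
  [2,6] S\N   >
    [2,4] (S\N)/(PP/S)   <
      [2,3] "heard" : N
      [3,4] "park" : ((S\N)/(PP/S))\N
    [4,6] PP/S   <
      [4,5] "some" : N/NP
      [5,6] "which" : (PP/S)\(N/NP)

YES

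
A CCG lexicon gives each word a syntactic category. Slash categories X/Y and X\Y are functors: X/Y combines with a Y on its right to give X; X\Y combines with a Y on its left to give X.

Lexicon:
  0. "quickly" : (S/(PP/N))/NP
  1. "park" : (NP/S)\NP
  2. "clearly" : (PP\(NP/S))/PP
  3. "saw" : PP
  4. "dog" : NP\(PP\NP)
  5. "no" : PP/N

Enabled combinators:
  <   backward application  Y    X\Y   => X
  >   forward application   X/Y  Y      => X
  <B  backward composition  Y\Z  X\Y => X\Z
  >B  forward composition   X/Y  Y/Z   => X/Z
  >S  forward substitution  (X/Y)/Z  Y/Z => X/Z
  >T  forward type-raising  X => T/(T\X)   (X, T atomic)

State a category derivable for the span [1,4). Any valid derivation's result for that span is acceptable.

[0,6] S   >
  [0,5] S/(PP/N)   >
    [0,1] "quickly" : (S/(PP/N))/NP
    [1,5] NP   <
      [1,4] PP\NP   <B
        [1,2] "park" : (NP/S)\NP
        [2,4] PP\(NP/S)   >
          [2,3] "clearly" : (PP\(NP/S))/PP
          [3,4] "saw" : PP
      [4,5] "dog" : NP\(PP\NP)
  [5,6] "no" : PP/N

PP\NP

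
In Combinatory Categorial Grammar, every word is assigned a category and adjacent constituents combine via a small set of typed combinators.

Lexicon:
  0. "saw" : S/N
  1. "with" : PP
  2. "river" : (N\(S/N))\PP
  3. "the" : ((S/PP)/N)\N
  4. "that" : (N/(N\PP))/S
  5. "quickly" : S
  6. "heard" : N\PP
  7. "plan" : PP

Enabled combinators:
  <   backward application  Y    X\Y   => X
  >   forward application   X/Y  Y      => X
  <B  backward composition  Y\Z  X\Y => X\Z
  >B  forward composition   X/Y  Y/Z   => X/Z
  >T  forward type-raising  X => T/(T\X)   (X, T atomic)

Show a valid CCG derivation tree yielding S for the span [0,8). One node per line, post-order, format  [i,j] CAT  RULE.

[0,8] S   >
  [0,7] S/PP   >
    [0,4] (S/PP)/N   <
      [0,3] N   <
        [0,1] "saw" : S/N
        [1,3] N\(S/N)   <
          [1,2] "with" : PP
          [2,3] "river" : (N\(S/N))\PP
      [3,4] "the" : ((S/PP)/N)\N
    [4,7] N   >
      [4,6] N/(N\PP)   >
        [4,5] "that" : (N/(N\PP))/S
        [5,6] "quickly" : S
      [6,7] "heard" : N\PP
  [7,8] "plan" : PP

[0,1] S/N  lex  "saw"
[1,2] PP  lex  "with"
[2,3] (N\(S/N))\PP  lex  "river"
[1,3] N\(S/N)  <  k=2
[0,3] N  <  k=1
[3,4] ((S/PP)/N)\N  lex  "the"
[0,4] (S/PP)/N  <  k=3
[4,5] (N/(N\PP))/S  lex  "that"
[5,6] S  lex  "quickly"
[4,6] N/(N\PP)  >  k=5
[6,7] N\PP  lex  "heard"
[4,7] N  >  k=6
[0,7] S/PP  >  k=4
[7,8] PP  lex  "plan"
[0,8] S  >  k=7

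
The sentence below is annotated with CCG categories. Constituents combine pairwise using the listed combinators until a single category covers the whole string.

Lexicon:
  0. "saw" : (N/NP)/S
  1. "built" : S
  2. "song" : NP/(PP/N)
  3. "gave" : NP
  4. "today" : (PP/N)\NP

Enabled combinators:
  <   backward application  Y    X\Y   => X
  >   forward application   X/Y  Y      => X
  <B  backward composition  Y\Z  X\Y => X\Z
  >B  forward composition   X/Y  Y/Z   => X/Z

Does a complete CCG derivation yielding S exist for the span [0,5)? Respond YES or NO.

(N/NP)/S S NP/(PP/N) NP (PP/N)\NP
CKY chart[0,5] = {N}; S ∉ chart

NO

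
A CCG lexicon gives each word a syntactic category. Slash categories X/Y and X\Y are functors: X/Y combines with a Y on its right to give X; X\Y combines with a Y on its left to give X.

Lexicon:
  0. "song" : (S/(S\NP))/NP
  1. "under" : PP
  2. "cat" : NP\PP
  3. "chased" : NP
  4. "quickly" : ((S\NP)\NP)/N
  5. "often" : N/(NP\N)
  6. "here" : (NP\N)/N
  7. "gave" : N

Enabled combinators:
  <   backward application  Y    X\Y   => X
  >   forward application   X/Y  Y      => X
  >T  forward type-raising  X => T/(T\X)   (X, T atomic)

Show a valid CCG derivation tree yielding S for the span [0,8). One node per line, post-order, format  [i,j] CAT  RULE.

[0,1] (S/(S\NP))/NP  lex  "song"
[1,2] PP  lex  "under"
[2,3] NP\PP  lex  "cat"
[1,3] NP  <  k=2
[0,3] S/(S\NP)  >  k=1
[3,4] NP  lex  "chased"
[4,5] ((S\NP)\NP)/N  lex  "quickly"
[5,6] N/(NP\N)  lex  "often"
[6,7] (NP\N)/N  lex  "here"
[7,8] N  lex  "gave"
[6,8] NP\N  >  k=7
[5,8] N  >  k=6
[4,8] (S\NP)\NP  >  k=5
[3,8] S\NP  <  k=4
[0,8] S  >  k=3

[0,8] S   >
  [0,3] S/(S\NP)   >
    [0,1] "song" : (S/(S\NP))/NP
    [1,3] NP   <
      [1,2] "under" : PP
      [2,3] "cat" : NP\PP
  [3,8] S\NP   <
    [3,4] "chased" : NP
    [4,8] (S\NP)\NP   >
      [4,5] "quickly" : ((S\NP)\NP)/N
      [5,8] N   >
        [5,6] "often" : N/(NP\N)
        [6,8] NP\N   >
          [6,7] "here" : (NP\N)/N
          [7,8] "gave" : N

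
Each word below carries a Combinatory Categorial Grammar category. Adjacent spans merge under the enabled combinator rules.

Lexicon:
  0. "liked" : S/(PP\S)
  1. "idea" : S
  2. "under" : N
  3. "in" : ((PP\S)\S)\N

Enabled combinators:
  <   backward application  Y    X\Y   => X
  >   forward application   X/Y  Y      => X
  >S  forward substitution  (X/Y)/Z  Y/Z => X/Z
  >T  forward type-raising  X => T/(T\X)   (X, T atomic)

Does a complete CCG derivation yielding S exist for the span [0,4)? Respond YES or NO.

[0,4] S   >
  [0,1] "liked" : S/(PP\S)
  [1,4] PP\S   <
    [1,2] "idea" : S
    [2,4] (PP\S)\S   <
      [2,3] "under" : N
      [3,4] "in" : ((PP\S)\S)\N

YES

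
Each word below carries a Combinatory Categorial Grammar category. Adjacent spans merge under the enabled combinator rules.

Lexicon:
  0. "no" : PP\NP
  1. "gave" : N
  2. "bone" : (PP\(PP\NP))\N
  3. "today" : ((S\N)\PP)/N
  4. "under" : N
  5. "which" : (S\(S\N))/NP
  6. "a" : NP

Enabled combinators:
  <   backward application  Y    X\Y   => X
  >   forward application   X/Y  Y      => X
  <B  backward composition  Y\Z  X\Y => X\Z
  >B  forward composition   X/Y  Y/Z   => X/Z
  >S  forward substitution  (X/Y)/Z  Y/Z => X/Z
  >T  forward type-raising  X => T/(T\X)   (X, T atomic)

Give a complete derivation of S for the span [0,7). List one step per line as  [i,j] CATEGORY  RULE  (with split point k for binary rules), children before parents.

[0,1] PP\NP  lex  "no"
[1,2] N  lex  "gave"
[2,3] (PP\(PP\NP))\N  lex  "bone"
[1,3] PP\(PP\NP)  <  k=2
[0,3] PP  <  k=1
[3,4] ((S\N)\PP)/N  lex  "today"
[4,5] N  lex  "under"
[3,5] (S\N)\PP  >  k=4
[0,5] S\N  <  k=3
[5,6] (S\(S\N))/NP  lex  "which"
[6,7] NP  lex  "a"
[5,7] S\(S\N)  >  k=6
[0,7] S  <  k=5

[0,7] S   <
  [0,5] S\N   <
    [0,3] PP   <
      [0,1] "no" : PP\NP
      [1,3] PP\(PP\NP)   <
        [1,2] "gave" : N
        [2,3] "bone" : (PP\(PP\NP))\N
    [3,5] (S\N)\PP   >
      [3,4] "today" : ((S\N)\PP)/N
      [4,5] "under" : N
  [5,7] S\(S\N)   >
    [5,6] "which" : (S\(S\N))/NP
    [6,7] "a" : NP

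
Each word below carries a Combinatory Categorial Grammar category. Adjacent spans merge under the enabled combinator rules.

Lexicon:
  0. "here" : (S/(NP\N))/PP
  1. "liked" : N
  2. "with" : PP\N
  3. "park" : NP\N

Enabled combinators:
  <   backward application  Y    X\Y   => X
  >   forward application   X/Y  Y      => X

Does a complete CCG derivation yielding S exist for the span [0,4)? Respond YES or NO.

[0,4] S   >
  [0,3] S/(NP\N)   >
    [0,1] "here" : (S/(NP\N))/PP
    [1,3] PP   <
      [1,2] "liked" : N
      [2,3] "with" : PP\N
  [3,4] "park" : NP\N

YES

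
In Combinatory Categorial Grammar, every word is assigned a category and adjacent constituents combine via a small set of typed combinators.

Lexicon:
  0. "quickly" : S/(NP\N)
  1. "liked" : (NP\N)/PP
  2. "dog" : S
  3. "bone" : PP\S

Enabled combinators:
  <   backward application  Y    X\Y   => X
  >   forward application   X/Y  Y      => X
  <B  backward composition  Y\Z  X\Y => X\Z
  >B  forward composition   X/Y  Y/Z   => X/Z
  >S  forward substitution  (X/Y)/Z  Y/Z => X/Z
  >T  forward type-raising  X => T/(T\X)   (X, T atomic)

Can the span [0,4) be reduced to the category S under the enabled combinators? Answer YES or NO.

YES

[0,4] S   >
  [0,1] "quickly" : S/(NP\N)
  [1,4] NP\N   >
    [1,2] "liked" : (NP\N)/PP
    [2,4] PP   <
      [2,3] "dog" : S
      [3,4] "bone" : PP\S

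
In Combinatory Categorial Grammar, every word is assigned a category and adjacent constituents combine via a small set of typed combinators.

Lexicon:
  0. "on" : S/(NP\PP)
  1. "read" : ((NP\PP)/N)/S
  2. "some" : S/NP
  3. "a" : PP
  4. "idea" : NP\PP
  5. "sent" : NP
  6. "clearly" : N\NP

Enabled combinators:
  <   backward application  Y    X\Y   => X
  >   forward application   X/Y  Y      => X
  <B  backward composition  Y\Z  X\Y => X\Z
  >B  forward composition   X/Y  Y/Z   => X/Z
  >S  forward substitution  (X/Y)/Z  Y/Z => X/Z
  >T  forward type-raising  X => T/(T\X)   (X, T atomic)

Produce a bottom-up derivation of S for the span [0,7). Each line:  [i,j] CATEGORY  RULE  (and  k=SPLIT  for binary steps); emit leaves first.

[0,7] S   >
  [0,1] "on" : S/(NP\PP)
  [1,7] NP\PP   >
    [1,5] (NP\PP)/N   >
      [1,2] "read" : ((NP\PP)/N)/S
      [2,5] S   >
        [2,3] "some" : S/NP
        [3,5] NP   <
          [3,4] "a" : PP
          [4,5] "idea" : NP\PP
    [5,7] N   <
      [5,6] "sent" : NP
      [6,7] "clearly" : N\NP

[0,1] S/(NP\PP)  lex  "on"
[1,2] ((NP\PP)/N)/S  lex  "read"
[2,3] S/NP  lex  "some"
[3,4] PP  lex  "a"
[4,5] NP\PP  lex  "idea"
[3,5] NP  <  k=4
[2,5] S  >  k=3
[1,5] (NP\PP)/N  >  k=2
[5,6] NP  lex  "sent"
[6,7] N\NP  lex  "clearly"
[5,7] N  <  k=6
[1,7] NP\PP  >  k=5
[0,7] S  >  k=1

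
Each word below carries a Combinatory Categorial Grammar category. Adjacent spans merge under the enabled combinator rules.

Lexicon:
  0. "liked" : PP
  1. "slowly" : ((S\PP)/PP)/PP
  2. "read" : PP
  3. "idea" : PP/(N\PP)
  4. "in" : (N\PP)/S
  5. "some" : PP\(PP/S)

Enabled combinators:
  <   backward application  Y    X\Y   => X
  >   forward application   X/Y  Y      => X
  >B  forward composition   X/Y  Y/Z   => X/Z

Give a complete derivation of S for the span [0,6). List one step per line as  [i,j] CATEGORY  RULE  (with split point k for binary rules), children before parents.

[0,6] S   <
  [0,1] "liked" : PP
  [1,6] S\PP   >
    [1,3] (S\PP)/PP   >
      [1,2] "slowly" : ((S\PP)/PP)/PP
      [2,3] "read" : PP
    [3,6] PP   <
      [3,5] PP/S   >B
        [3,4] "idea" : PP/(N\PP)
        [4,5] "in" : (N\PP)/S
      [5,6] "some" : PP\(PP/S)

[0,1] PP  lex  "liked"
[1,2] ((S\PP)/PP)/PP  lex  "slowly"
[2,3] PP  lex  "read"
[1,3] (S\PP)/PP  >  k=2
[3,4] PP/(N\PP)  lex  "idea"
[4,5] (N\PP)/S  lex  "in"
[3,5] PP/S  >B  k=4
[5,6] PP\(PP/S)  lex  "some"
[3,6] PP  <  k=5
[1,6] S\PP  >  k=3
[0,6] S  <  k=1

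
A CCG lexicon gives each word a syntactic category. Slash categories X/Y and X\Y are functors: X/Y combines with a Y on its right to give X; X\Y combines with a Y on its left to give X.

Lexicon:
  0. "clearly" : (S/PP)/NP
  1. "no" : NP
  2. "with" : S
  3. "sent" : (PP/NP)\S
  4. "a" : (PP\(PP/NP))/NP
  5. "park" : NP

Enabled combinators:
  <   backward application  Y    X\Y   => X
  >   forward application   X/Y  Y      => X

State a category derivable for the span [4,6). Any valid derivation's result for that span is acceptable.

PP\(PP/NP)

[0,6] S   >
  [0,2] S/PP   >
    [0,1] "clearly" : (S/PP)/NP
    [1,2] "no" : NP
  [2,6] PP   <
    [2,4] PP/NP   <
      [2,3] "with" : S
      [3,4] "sent" : (PP/NP)\S
    [4,6] PP\(PP/NP)   >
      [4,5] "a" : (PP\(PP/NP))/NP
      [5,6] "park" : NP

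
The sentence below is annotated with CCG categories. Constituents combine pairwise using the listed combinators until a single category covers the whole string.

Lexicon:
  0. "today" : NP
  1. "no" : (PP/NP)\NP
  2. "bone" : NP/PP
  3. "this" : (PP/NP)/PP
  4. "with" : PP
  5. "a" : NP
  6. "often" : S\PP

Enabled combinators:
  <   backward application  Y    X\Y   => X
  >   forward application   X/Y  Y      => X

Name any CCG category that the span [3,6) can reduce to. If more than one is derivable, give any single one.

PP

[0,7] S   <
  [0,6] PP   >
    [0,2] PP/NP   <
      [0,1] "today" : NP
      [1,2] "no" : (PP/NP)\NP
    [2,6] NP   >
      [2,3] "bone" : NP/PP
      [3,6] PP   >
        [3,5] PP/NP   >
          [3,4] "this" : (PP/NP)/PP
          [4,5] "with" : PP
        [5,6] "a" : NP
  [6,7] "often" : S\PP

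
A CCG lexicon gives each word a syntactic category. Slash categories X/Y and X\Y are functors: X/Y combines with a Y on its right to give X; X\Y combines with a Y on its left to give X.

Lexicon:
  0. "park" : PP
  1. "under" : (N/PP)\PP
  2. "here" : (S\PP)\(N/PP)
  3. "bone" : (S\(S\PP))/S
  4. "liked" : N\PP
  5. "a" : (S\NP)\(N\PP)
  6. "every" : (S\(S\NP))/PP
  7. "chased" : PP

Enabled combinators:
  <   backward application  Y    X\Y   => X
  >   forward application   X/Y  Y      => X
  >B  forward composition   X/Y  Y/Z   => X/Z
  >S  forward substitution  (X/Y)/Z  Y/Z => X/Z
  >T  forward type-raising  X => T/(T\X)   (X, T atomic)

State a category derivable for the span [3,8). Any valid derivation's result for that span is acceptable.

S\(S\PP)

[0,8] S   <
  [0,3] S\PP   <
    [0,2] N/PP   <
      [0,1] "park" : PP
      [1,2] "under" : (N/PP)\PP
    [2,3] "here" : (S\PP)\(N/PP)
  [3,8] S\(S\PP)   >
    [3,4] "bone" : (S\(S\PP))/S
    [4,8] S   <
      [4,6] S\NP   <
        [4,5] "liked" : N\PP
        [5,6] "a" : (S\NP)\(N\PP)
      [6,8] S\(S\NP)   >
        [6,7] "every" : (S\(S\NP))/PP
        [7,8] "chased" : PP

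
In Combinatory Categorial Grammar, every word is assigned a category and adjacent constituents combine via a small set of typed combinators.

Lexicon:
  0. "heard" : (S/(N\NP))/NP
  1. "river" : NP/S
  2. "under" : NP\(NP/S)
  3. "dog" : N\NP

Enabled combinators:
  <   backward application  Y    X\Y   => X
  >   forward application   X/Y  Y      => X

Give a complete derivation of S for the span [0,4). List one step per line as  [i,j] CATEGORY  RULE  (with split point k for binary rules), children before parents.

[0,1] (S/(N\NP))/NP  lex  "heard"
[1,2] NP/S  lex  "river"
[2,3] NP\(NP/S)  lex  "under"
[1,3] NP  <  k=2
[0,3] S/(N\NP)  >  k=1
[3,4] N\NP  lex  "dog"
[0,4] S  >  k=3

[0,4] S   >
  [0,3] S/(N\NP)   >
    [0,1] "heard" : (S/(N\NP))/NP
    [1,3] NP   <
      [1,2] "river" : NP/S
      [2,3] "under" : NP\(NP/S)
  [3,4] "dog" : N\NP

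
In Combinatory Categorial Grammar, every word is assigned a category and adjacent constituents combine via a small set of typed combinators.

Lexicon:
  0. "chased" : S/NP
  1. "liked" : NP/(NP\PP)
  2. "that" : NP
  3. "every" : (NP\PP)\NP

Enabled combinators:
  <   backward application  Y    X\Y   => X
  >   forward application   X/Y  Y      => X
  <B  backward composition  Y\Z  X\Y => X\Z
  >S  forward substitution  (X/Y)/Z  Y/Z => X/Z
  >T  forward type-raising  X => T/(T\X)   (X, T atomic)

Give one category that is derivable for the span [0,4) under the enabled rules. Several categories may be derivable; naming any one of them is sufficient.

S

[0,4] S   >
  [0,1] "chased" : S/NP
  [1,4] NP   >
    [1,2] "liked" : NP/(NP\PP)
    [2,4] NP\PP   <
      [2,3] "that" : NP
      [3,4] "every" : (NP\PP)\NP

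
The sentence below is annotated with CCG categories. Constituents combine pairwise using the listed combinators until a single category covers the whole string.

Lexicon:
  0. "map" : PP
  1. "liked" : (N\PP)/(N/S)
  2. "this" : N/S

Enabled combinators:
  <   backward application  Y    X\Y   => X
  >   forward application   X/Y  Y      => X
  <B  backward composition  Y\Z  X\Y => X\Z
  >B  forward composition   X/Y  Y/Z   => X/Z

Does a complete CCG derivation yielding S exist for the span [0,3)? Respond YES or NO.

NO

PP (N\PP)/(N/S) N/S
CKY chart[0,3] = {N}; S ∉ chart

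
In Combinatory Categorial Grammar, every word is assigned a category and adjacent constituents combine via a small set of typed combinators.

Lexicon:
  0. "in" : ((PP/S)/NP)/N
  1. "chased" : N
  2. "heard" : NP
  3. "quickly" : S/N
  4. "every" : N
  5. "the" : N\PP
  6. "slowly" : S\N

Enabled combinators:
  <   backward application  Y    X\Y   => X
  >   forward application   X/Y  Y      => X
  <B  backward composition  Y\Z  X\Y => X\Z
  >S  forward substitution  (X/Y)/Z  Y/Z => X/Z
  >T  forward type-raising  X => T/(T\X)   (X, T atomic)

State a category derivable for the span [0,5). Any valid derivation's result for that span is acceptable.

PP

[0,7] S   <
  [0,5] PP   >
    [0,3] PP/S   >
      [0,2] (PP/S)/NP   >
        [0,1] "in" : ((PP/S)/NP)/N
        [1,2] "chased" : N
      [2,3] "heard" : NP
    [3,5] S   >
      [3,4] "quickly" : S/N
      [4,5] "every" : N
  [5,7] S\PP   <B
    [5,6] "the" : N\PP
    [6,7] "slowly" : S\N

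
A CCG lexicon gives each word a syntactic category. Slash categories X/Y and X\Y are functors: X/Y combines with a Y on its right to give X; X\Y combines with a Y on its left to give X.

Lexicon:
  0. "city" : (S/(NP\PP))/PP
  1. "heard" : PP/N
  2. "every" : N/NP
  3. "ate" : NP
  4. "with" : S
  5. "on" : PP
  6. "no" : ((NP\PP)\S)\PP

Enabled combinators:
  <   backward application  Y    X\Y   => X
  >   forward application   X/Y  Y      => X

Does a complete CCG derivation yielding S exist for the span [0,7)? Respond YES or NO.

YES

[0,7] S   >
  [0,4] S/(NP\PP)   >
    [0,1] "city" : (S/(NP\PP))/PP
    [1,4] PP   >
      [1,2] "heard" : PP/N
      [2,4] N   >
        [2,3] "every" : N/NP
        [3,4] "ate" : NP
  [4,7] NP\PP   <
    [4,5] "with" : S
    [5,7] (NP\PP)\S   <
      [5,6] "on" : PP
      [6,7] "no" : ((NP\PP)\S)\PP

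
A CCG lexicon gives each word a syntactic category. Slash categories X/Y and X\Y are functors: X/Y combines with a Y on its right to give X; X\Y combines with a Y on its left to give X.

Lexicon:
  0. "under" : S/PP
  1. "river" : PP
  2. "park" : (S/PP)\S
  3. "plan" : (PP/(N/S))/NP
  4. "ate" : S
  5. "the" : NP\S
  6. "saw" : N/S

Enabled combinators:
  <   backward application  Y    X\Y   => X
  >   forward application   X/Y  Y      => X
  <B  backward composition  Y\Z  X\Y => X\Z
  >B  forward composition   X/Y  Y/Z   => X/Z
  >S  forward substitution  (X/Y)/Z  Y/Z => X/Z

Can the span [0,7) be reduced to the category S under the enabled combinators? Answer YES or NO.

[0,7] S   >
  [0,3] S/PP   <
    [0,2] S   >
      [0,1] "under" : S/PP
      [1,2] "river" : PP
    [2,3] "park" : (S/PP)\S
  [3,7] PP   >
    [3,6] PP/(N/S)   >
      [3,4] "plan" : (PP/(N/S))/NP
      [4,6] NP   <
        [4,5] "ate" : S
        [5,6] "the" : NP\S
    [6,7] "saw" : N/S

YES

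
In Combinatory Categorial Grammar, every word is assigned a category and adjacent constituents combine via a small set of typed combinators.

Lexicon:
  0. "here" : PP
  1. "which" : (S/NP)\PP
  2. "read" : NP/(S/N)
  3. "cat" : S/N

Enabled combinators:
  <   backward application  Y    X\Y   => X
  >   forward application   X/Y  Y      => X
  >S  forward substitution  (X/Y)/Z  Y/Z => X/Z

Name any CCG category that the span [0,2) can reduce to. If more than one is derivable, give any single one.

S/NP

[0,4] S   >
  [0,2] S/NP   <
    [0,1] "here" : PP
    [1,2] "which" : (S/NP)\PP
  [2,4] NP   >
    [2,3] "read" : NP/(S/N)
    [3,4] "cat" : S/N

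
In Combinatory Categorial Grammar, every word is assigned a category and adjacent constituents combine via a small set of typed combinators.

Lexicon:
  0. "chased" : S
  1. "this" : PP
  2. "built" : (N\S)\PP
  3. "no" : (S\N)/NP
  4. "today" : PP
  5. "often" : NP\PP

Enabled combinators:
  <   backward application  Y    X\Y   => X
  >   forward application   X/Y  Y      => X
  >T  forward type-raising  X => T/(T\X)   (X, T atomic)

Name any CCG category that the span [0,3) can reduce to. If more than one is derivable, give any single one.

N

[0,6] S   <
  [0,3] N   <
    [0,1] "chased" : S
    [1,3] N\S   <
      [1,2] "this" : PP
      [2,3] "built" : (N\S)\PP
  [3,6] S\N   >
    [3,4] "no" : (S\N)/NP
    [4,6] NP   <
      [4,5] "today" : PP
      [5,6] "often" : NP\PP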